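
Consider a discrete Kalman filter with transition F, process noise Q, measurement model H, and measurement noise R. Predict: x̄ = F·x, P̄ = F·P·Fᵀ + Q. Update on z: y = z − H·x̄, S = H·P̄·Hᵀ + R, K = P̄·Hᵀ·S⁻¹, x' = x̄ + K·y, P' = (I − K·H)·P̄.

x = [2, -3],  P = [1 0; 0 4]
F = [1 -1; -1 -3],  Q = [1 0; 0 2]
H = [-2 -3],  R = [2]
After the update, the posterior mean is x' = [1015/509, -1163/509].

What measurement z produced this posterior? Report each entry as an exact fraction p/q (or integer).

x̄ = F·x = [5, 7]
P̄ = F·P·Fᵀ + Q = [6 11; 11 39]
S = H·P̄·Hᵀ + R = [509]
K = P̄·Hᵀ·S⁻¹ = [-45/509; -139/509]
x' − x̄ = [-1530/509, -4726/509] = K·y
y = (KᵀK)⁻¹·Kᵀ·(x' − x̄) = [34]
z = y + H·x̄ = [34] + [-31] = [3]

z = [3]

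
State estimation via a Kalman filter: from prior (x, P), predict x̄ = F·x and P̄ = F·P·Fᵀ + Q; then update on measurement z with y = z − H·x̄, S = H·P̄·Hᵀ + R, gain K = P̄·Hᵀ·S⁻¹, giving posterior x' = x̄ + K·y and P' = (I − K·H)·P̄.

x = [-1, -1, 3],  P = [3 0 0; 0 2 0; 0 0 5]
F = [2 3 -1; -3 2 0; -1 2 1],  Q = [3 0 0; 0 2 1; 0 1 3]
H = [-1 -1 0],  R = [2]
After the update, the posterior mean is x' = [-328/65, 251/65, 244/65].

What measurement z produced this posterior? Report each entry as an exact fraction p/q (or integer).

x̄ = F·x = [-8, 1, 2]
P̄ = F·P·Fᵀ + Q = [38 -6 1; -6 37 18; 1 18 19]
S = H·P̄·Hᵀ + R = [65]
K = P̄·Hᵀ·S⁻¹ = [-32/65; -31/65; -19/65]
x' − x̄ = [192/65, 186/65, 114/65] = K·y
y = (KᵀK)⁻¹·Kᵀ·(x' − x̄) = [-6]
z = y + H·x̄ = [-6] + [7] = [1]

z = [1]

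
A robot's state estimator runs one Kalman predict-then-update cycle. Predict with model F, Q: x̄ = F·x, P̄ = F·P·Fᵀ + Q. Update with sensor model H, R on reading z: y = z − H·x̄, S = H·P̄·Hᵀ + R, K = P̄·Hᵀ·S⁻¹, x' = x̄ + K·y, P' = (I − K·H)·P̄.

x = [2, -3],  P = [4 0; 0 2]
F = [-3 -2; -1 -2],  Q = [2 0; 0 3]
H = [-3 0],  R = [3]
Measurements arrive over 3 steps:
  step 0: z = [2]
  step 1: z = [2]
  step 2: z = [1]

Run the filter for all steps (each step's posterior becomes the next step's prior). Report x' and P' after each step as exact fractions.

step 0: x' = [-92/139, 516/139], P' = [46/139 20/139; 20/139 885/139]
step 1: x' = [-1940/2711, -7344/2711], P' = [4472/13555 3838/13555; 3838/13555 80247/13555]
step 2: x' = [-331862/1316761, -574552/1316761], P' = [434402/1316761 365108/1316761; 365108/1316761 7554591/1316761]

step 0: x̄ = F·x = [0, 4]
step 0: P̄ = F·P·Fᵀ + Q = [46 20; 20 15]
step 0: y = z − H·x̄ = [2]
step 0: S = H·P̄·Hᵀ + R = [417]
step 0: K = P̄·Hᵀ·S⁻¹ = [-46/139; -20/139]
step 0: x' = x̄ + K·y = [-92/139, 516/139]
step 0: P' = (I − K·H)·P̄ = [46/139 20/139; 20/139 885/139]
step 1: x̄ = F·x = [-756/139, -940/139]
step 1: P̄ = F·P·Fᵀ + Q = [4472/139 3838/139; 3838/139 4083/139]
step 1: y = z − H·x̄ = [-1990/139]
step 1: S = H·P̄·Hᵀ + R = [40665/139]
step 1: K = P̄·Hᵀ·S⁻¹ = [-4472/13555; -3838/13555]
step 1: x' = x̄ + K·y = [-1940/2711, -7344/2711]
step 1: P' = (I − K·H)·P̄ = [4472/13555 3838/13555; 3838/13555 80247/13555]
step 2: x̄ = F·x = [20508/2711, 16628/2711]
step 2: P̄ = F·P·Fᵀ + Q = [434402/13555 365108/13555; 365108/13555 381477/13555]
step 2: y = z − H·x̄ = [64235/2711]
step 2: S = H·P̄·Hᵀ + R = [3950283/13555]
step 2: K = P̄·Hᵀ·S⁻¹ = [-434402/1316761; -365108/1316761]
step 2: x' = x̄ + K·y = [-331862/1316761, -574552/1316761]
step 2: P' = (I − K·H)·P̄ = [434402/1316761 365108/1316761; 365108/1316761 7554591/1316761]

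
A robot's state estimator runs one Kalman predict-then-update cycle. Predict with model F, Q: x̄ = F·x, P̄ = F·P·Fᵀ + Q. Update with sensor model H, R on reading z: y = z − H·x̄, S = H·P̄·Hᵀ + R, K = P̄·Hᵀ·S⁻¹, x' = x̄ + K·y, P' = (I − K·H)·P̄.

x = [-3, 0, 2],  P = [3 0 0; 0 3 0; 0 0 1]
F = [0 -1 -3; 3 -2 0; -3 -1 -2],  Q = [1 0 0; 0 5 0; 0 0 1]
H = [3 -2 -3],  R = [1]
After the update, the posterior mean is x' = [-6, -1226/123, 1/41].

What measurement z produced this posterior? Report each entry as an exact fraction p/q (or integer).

x̄ = F·x = [-6, -9, 5]
P̄ = F·P·Fᵀ + Q = [13 6 9; 6 44 -21; 9 -21 35]
S = H·P̄·Hᵀ + R = [123]
K = P̄·Hᵀ·S⁻¹ = [0; -7/123; -12/41]
x' − x̄ = [0, -119/123, -204/41] = K·y
y = (KᵀK)⁻¹·Kᵀ·(x' − x̄) = [17]
z = y + H·x̄ = [17] + [-15] = [2]

z = [2]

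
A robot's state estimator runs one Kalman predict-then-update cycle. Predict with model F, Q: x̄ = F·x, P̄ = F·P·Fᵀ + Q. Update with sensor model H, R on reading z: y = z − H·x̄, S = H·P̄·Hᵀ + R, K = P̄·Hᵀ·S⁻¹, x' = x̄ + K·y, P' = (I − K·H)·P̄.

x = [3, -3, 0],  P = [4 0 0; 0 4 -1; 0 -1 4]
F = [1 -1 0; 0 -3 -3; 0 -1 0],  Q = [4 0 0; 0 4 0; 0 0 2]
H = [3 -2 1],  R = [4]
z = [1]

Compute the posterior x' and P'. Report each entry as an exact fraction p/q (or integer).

x̄ = F·x = [6, 9, 3]
P̄ = F·P·Fᵀ + Q = [12 9 4; 9 58 9; 4 9 6]
y = z − H·x̄ = [-2]
S = H·P̄·Hᵀ + R = [230]
K = P̄·Hᵀ·S⁻¹ = [11/115; -8/23; 0]
x' = x̄ + K·y = [668/115, 223/23, 3]
P' = (I − K·H)·P̄ = [1138/115 383/23 4; 383/23 694/23 9; 4 9 6]

x' = [668/115, 223/23, 3]
P' = [1138/115 383/23 4; 383/23 694/23 9; 4 9 6]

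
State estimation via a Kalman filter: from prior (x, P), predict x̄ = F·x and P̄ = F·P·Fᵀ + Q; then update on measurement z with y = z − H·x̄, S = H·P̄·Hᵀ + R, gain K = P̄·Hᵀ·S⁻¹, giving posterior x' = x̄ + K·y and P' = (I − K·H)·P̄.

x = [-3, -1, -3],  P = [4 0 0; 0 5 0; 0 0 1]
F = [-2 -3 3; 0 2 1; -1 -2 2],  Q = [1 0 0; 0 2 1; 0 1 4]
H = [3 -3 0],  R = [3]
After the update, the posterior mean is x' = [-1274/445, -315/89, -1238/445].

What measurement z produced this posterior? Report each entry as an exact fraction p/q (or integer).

x̄ = F·x = [0, -5, -1]
P̄ = F·P·Fᵀ + Q = [71 -27 44; -27 23 -17; 44 -17 32]
S = H·P̄·Hᵀ + R = [1335]
K = P̄·Hᵀ·S⁻¹ = [98/445; -10/89; 61/445]
x' − x̄ = [-1274/445, 130/89, -793/445] = K·y
y = (KᵀK)⁻¹·Kᵀ·(x' − x̄) = [-13]
z = y + H·x̄ = [-13] + [15] = [2]

z = [2]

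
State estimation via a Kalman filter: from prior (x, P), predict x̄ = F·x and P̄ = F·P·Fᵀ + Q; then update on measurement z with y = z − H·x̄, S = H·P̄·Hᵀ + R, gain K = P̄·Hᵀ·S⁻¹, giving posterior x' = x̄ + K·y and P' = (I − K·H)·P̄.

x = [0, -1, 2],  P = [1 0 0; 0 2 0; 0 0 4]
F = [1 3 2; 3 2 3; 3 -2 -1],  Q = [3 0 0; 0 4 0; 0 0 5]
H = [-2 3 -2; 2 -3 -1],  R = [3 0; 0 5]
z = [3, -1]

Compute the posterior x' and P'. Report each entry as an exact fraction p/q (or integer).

x' = [-2649/8044, 9101/24132, -4945/8044]
P' = [147647/8044 98531/8044 -3299/8044; 98531/8044 203969/24132 -207/8044; -3299/8044 -207/8044 6893/8044]

x̄ = F·x = [1, 4, 0]
P̄ = F·P·Fᵀ + Q = [38 39 -17; 39 57 -11; -17 -11 26]
y = z − H·x̄ = [-7, 9]
S = H·P̄·Hᵀ + R = [300 -144; -144 230]
K = P̄·Hᵀ·S⁻¹ = [2299/8044 150/2011; 7321/24132 -335/2011; -2603/8044 -1287/4022]
x' = x̄ + K·y = [-2649/8044, 9101/24132, -4945/8044]
P' = (I − K·H)·P̄ = [147647/8044 98531/8044 -3299/8044; 98531/8044 203969/24132 -207/8044; -3299/8044 -207/8044 6893/8044]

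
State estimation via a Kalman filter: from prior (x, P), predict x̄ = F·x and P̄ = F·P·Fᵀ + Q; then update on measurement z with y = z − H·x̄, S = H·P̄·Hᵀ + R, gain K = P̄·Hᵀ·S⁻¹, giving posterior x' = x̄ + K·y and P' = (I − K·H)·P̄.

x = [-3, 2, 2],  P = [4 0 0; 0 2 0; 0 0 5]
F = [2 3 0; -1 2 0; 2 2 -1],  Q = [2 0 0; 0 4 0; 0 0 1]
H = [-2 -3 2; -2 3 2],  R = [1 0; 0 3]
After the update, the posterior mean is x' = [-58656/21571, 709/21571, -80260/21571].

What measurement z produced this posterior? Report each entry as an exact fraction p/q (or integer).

x̄ = F·x = [0, 7, -4]
P̄ = F·P·Fᵀ + Q = [36 4 28; 4 16 0; 28 0 30]
S = H·P̄·Hᵀ + R = [233 -104; -104 139]
K = P̄·Hᵀ·S⁻¹ = [-4308/21571 -3844/21571; -3624/21571 3496/21571; 972/21571 1348/21571]
x' − x̄ = [-58656/21571, -150288/21571, 6024/21571] = K·y
y = (KᵀK)⁻¹·Kᵀ·(x' − x̄) = [27, -15]
z = y + H·x̄ = [27, -15] + [-29, 13] = [-2, -2]

z = [-2, -2]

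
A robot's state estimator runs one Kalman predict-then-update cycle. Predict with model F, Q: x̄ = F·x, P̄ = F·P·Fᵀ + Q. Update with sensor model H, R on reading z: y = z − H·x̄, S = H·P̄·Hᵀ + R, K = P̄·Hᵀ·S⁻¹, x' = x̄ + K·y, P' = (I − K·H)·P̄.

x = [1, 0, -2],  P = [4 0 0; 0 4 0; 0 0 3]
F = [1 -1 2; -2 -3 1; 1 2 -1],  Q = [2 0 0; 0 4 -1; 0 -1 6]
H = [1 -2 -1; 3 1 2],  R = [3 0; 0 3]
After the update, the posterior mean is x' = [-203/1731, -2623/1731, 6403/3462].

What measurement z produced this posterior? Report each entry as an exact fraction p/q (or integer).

x̄ = F·x = [-3, -4, 3]
P̄ = F·P·Fᵀ + Q = [22 10 -10; 10 59 -36; -10 -36 29]
S = H·P̄·Hᵀ + R = [126 30; 30 172]
K = P̄·Hᵀ·S⁻¹ = [32/1731 186/577; -2149/3462 239/1154; 493/1731 -111/1154]
x' − x̄ = [4990/1731, 4301/1731, -3983/3462] = K·y
y = (KᵀK)⁻¹·Kᵀ·(x' − x̄) = [-1, 9]
z = y + H·x̄ = [-1, 9] + [2, -7] = [1, 2]

z = [1, 2]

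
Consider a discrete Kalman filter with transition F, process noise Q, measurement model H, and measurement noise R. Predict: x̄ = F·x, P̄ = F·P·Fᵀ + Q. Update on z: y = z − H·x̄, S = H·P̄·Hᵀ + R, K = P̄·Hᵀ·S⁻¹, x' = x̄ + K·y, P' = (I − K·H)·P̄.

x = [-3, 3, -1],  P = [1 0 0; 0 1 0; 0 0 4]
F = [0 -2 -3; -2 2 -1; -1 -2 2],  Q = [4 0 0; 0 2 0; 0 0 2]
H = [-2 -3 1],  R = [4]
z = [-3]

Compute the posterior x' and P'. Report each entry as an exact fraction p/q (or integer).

x̄ = F·x = [-3, 13, -5]
P̄ = F·P·Fᵀ + Q = [44 8 -20; 8 14 -10; -20 -10 23]
y = z − H·x̄ = [35]
S = H·P̄·Hᵀ + R = [565]
K = P̄·Hᵀ·S⁻¹ = [-132/565; -68/565; 93/565]
x' = x̄ + K·y = [-1263/113, 993/113, 86/113]
P' = (I − K·H)·P̄ = [7436/565 -4456/565 976/565; -4456/565 3286/565 674/565; 976/565 674/565 4346/565]

x' = [-1263/113, 993/113, 86/113]
P' = [7436/565 -4456/565 976/565; -4456/565 3286/565 674/565; 976/565 674/565 4346/565]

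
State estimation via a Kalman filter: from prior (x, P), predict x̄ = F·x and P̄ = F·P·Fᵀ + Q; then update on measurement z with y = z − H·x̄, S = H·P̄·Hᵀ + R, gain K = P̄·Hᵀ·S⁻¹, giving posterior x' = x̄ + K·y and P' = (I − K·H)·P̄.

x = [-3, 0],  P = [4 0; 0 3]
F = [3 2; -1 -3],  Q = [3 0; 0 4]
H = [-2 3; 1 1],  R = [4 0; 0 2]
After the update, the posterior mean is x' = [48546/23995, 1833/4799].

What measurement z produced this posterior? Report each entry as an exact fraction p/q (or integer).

z = [-3, 3]

x̄ = F·x = [-9, 3]
P̄ = F·P·Fᵀ + Q = [51 -30; -30 35]
S = H·P̄·Hᵀ + R = [883 -27; -27 28]
K = P̄·Hᵀ·S⁻¹ = [-4809/23995 13359/23995; 951/4799 1774/4799]
x' − x̄ = [264501/23995, -12564/4799] = K·y
y = (KᵀK)⁻¹·Kᵀ·(x' − x̄) = [-30, 9]
z = y + H·x̄ = [-30, 9] + [27, -6] = [-3, 3]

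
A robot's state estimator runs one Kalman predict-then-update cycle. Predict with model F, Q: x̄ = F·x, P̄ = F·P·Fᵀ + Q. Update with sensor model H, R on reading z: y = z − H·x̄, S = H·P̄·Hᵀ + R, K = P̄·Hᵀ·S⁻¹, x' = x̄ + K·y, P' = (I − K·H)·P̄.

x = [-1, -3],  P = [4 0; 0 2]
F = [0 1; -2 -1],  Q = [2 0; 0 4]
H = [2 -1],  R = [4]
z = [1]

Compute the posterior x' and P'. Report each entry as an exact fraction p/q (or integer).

x̄ = F·x = [-3, 5]
P̄ = F·P·Fᵀ + Q = [4 -2; -2 22]
y = z − H·x̄ = [12]
S = H·P̄·Hᵀ + R = [50]
K = P̄·Hᵀ·S⁻¹ = [1/5; -13/25]
x' = x̄ + K·y = [-3/5, -31/25]
P' = (I − K·H)·P̄ = [2 16/5; 16/5 212/25]

x' = [-3/5, -31/25]
P' = [2 16/5; 16/5 212/25]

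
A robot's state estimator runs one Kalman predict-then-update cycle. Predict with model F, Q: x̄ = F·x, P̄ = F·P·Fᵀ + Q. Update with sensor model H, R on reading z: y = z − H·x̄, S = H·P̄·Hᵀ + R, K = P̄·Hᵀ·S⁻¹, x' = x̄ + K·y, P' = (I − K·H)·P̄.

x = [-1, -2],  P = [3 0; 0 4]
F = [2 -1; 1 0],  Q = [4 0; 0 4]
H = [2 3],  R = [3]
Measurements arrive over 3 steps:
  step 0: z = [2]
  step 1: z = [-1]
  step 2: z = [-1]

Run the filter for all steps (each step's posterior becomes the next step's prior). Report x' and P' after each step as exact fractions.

step 0: x' = [145/109, -53/218], P' = [498/109 -303/109; -303/109 437/218]
step 1: x' = [-19949/79510, -1085/7951], P' = [339627/79510 -20319/7951; -20319/7951 14626/7951]
step 2: x' = [-6142174/27289133, -5040028/27289133], P' = [115963152/27289133 -69390300/27289133; -69390300/27289133 49998089/27289133]

step 0: x̄ = F·x = [0, -1]
step 0: P̄ = F·P·Fᵀ + Q = [20 6; 6 7]
step 0: y = z − H·x̄ = [5]
step 0: S = H·P̄·Hᵀ + R = [218]
step 0: K = P̄·Hᵀ·S⁻¹ = [29/109; 33/218]
step 0: x' = x̄ + K·y = [145/109, -53/218]
step 0: P' = (I − K·H)·P̄ = [498/109 -303/109; -303/109 437/218]
step 1: x̄ = F·x = [633/218, 145/109]
step 1: P̄ = F·P·Fᵀ + Q = [7717/218 1299/109; 1299/109 934/109]
step 1: y = z − H·x̄ = [-1177/109]
step 1: S = H·P̄·Hᵀ + R = [39755/109]
step 1: K = P̄·Hᵀ·S⁻¹ = [11614/39755; 1080/7951]
step 1: x' = x̄ + K·y = [-19949/79510, -1085/7951]
step 1: P' = (I − K·H)·P̄ = [339627/79510 -20319/7951; -20319/7951 14626/7951]
step 2: x̄ = F·x = [-14524/39755, -19949/79510]
step 2: P̄ = F·P·Fᵀ + Q = [1317784/39755 441222/39755; 441222/39755 657667/79510]
step 2: y = z − H·x̄ = [38433/79510]
step 2: S = H·P̄·Hᵀ + R = [27289133/79510]
step 2: K = P̄·Hᵀ·S⁻¹ = [7918468/27289133; 3737889/27289133]
step 2: x' = x̄ + K·y = [-6142174/27289133, -5040028/27289133]
step 2: P' = (I − K·H)·P̄ = [115963152/27289133 -69390300/27289133; -69390300/27289133 49998089/27289133]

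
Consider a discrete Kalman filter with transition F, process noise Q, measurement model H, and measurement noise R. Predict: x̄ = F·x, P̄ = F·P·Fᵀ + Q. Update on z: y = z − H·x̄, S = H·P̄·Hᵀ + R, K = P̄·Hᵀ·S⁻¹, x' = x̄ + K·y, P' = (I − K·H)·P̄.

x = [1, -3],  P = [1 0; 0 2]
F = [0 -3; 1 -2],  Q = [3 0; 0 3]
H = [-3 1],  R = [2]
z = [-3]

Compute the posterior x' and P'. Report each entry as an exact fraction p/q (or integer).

x' = [312/131, 509/131]
P' = [150/131 348/131; 348/131 996/131]

x̄ = F·x = [9, 7]
P̄ = F·P·Fᵀ + Q = [21 12; 12 12]
y = z − H·x̄ = [17]
S = H·P̄·Hᵀ + R = [131]
K = P̄·Hᵀ·S⁻¹ = [-51/131; -24/131]
x' = x̄ + K·y = [312/131, 509/131]
P' = (I − K·H)·P̄ = [150/131 348/131; 348/131 996/131]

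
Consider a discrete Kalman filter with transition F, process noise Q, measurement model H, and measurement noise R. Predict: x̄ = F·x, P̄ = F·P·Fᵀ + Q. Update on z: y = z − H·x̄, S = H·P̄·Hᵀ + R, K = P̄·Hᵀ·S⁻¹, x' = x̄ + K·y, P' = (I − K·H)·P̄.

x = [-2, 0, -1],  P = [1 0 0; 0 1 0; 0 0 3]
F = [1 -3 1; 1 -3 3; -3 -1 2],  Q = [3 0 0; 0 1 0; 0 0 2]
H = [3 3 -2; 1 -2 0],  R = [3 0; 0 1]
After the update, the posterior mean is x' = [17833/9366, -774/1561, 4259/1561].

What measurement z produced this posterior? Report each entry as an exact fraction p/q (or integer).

z = [-1, 3]

x̄ = F·x = [-3, -5, 4]
P̄ = F·P·Fᵀ + Q = [16 19 6; 19 38 18; 6 18 24]
S = H·P̄·Hᵀ + R = [639 -177; -177 93]
K = P̄·Hᵀ·S⁻¹ = [1585/9366 267/3122; 137/1561 -696/1561; -171/1561 -829/1561]
x' − x̄ = [45931/9366, 7031/1561, -1985/1561] = K·y
y = (KᵀK)⁻¹·Kᵀ·(x' − x̄) = [31, -4]
z = y + H·x̄ = [31, -4] + [-32, 7] = [-1, 3]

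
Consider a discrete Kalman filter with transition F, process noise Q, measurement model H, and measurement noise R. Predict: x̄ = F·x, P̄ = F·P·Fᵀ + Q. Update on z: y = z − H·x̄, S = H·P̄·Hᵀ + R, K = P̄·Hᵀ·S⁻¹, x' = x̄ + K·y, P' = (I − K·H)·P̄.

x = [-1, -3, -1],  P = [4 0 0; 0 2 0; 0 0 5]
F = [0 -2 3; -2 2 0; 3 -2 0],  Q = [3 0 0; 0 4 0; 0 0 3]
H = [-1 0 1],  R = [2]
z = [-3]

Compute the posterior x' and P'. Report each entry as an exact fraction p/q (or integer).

x' = [411/89, -284/89, 150/89]
P' = [2680/89 -1864/89 2584/89; -1864/89 1916/89 -1912/89; 2584/89 -1912/89 2662/89]

x̄ = F·x = [3, -4, 3]
P̄ = F·P·Fᵀ + Q = [56 -8 8; -8 28 -32; 8 -32 47]
y = z − H·x̄ = [-3]
S = H·P̄·Hᵀ + R = [89]
K = P̄·Hᵀ·S⁻¹ = [-48/89; -24/89; 39/89]
x' = x̄ + K·y = [411/89, -284/89, 150/89]
P' = (I − K·H)·P̄ = [2680/89 -1864/89 2584/89; -1864/89 1916/89 -1912/89; 2584/89 -1912/89 2662/89]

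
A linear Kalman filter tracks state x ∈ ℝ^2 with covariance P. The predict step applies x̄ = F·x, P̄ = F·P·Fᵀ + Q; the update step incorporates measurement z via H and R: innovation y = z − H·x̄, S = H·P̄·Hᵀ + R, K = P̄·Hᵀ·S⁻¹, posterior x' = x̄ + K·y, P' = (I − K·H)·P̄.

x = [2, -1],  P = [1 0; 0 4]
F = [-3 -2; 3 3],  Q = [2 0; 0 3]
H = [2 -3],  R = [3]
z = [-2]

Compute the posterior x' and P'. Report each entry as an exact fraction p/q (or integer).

x' = [-487/313, -111/313]
P' = [648/313 381/313; 381/313 324/313]

x̄ = F·x = [-4, 3]
P̄ = F·P·Fᵀ + Q = [27 -33; -33 48]
y = z − H·x̄ = [15]
S = H·P̄·Hᵀ + R = [939]
K = P̄·Hᵀ·S⁻¹ = [51/313; -70/313]
x' = x̄ + K·y = [-487/313, -111/313]
P' = (I − K·H)·P̄ = [648/313 381/313; 381/313 324/313]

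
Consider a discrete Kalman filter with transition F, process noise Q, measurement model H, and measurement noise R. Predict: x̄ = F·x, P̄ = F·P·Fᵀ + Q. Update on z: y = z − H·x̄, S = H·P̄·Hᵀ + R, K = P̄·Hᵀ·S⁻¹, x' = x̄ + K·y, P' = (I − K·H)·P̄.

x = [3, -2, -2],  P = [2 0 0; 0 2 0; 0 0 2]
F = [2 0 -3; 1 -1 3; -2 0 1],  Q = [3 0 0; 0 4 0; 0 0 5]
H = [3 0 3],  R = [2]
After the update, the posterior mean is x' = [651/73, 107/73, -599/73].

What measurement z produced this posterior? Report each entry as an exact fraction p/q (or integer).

z = [2]

x̄ = F·x = [12, -1, -8]
P̄ = F·P·Fᵀ + Q = [29 -14 -14; -14 26 2; -14 2 15]
S = H·P̄·Hᵀ + R = [146]
K = P̄·Hᵀ·S⁻¹ = [45/146; -18/73; 3/146]
x' − x̄ = [-225/73, 180/73, -15/73] = K·y
y = (KᵀK)⁻¹·Kᵀ·(x' − x̄) = [-10]
z = y + H·x̄ = [-10] + [12] = [2]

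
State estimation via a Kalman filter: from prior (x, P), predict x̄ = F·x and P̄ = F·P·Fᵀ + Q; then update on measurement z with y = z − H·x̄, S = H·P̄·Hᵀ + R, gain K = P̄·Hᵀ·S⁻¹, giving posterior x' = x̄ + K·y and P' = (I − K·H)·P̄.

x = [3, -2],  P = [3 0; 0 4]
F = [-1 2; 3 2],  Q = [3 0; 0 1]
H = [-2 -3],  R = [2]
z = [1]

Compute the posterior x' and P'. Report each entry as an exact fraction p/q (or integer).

x' = [-412/57, 1279/285]
P' = [1663/114 -550/57; -550/57 1882/285]

x̄ = F·x = [-7, 5]
P̄ = F·P·Fᵀ + Q = [22 7; 7 44]
y = z − H·x̄ = [2]
S = H·P̄·Hᵀ + R = [570]
K = P̄·Hᵀ·S⁻¹ = [-13/114; -73/285]
x' = x̄ + K·y = [-412/57, 1279/285]
P' = (I − K·H)·P̄ = [1663/114 -550/57; -550/57 1882/285]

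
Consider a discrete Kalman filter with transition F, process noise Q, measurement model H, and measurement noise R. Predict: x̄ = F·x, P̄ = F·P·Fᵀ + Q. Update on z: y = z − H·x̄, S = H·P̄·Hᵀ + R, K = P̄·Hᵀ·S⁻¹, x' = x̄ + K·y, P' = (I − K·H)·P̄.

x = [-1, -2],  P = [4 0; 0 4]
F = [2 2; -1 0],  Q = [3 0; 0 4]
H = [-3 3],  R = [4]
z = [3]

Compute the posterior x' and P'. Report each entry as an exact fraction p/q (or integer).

x̄ = F·x = [-6, 1]
P̄ = F·P·Fᵀ + Q = [35 -8; -8 8]
y = z − H·x̄ = [-18]
S = H·P̄·Hᵀ + R = [535]
K = P̄·Hᵀ·S⁻¹ = [-129/535; 48/535]
x' = x̄ + K·y = [-888/535, -329/535]
P' = (I − K·H)·P̄ = [2084/535 1912/535; 1912/535 1976/535]

x' = [-888/535, -329/535]
P' = [2084/535 1912/535; 1912/535 1976/535]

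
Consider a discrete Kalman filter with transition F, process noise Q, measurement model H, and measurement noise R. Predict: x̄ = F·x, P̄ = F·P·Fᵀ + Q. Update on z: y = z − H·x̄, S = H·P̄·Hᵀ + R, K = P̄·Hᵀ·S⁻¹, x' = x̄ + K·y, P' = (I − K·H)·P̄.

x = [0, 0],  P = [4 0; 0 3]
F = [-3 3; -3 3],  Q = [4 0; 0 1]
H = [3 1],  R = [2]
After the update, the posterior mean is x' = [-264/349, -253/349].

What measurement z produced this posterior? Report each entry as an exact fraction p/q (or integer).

z = [-3]

x̄ = F·x = [0, 0]
P̄ = F·P·Fᵀ + Q = [67 63; 63 64]
S = H·P̄·Hᵀ + R = [1047]
K = P̄·Hᵀ·S⁻¹ = [88/349; 253/1047]
x' − x̄ = [-264/349, -253/349] = K·y
y = (KᵀK)⁻¹·Kᵀ·(x' − x̄) = [-3]
z = y + H·x̄ = [-3] + [0] = [-3]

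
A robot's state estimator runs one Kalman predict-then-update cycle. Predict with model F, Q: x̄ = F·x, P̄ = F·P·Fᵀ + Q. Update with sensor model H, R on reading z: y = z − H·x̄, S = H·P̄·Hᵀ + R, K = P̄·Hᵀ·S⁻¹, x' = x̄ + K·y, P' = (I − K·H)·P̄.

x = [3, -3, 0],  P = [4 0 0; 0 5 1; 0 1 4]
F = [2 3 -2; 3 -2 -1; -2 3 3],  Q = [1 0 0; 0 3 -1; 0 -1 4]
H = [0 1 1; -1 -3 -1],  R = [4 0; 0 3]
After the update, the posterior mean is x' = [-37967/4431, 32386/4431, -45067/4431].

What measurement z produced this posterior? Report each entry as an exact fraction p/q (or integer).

z = [-3, -3]

x̄ = F·x = [-3, 15, -15]
P̄ = F·P·Fᵀ + Q = [66 3 8; 3 67 -76; 8 -76 119]
S = H·P̄·Hᵀ + R = [38 -27; -27 369]
K = P̄·Hᵀ·S⁻¹ = [202/1477 -2857/13293; -753/1477 -5107/13293; 2066/1477 4999/13293]
x' − x̄ = [-24674/4431, -34079/4431, 21398/4431] = K·y
y = (KᵀK)⁻¹·Kᵀ·(x' − x̄) = [-3, 24]
z = y + H·x̄ = [-3, 24] + [0, -27] = [-3, -3]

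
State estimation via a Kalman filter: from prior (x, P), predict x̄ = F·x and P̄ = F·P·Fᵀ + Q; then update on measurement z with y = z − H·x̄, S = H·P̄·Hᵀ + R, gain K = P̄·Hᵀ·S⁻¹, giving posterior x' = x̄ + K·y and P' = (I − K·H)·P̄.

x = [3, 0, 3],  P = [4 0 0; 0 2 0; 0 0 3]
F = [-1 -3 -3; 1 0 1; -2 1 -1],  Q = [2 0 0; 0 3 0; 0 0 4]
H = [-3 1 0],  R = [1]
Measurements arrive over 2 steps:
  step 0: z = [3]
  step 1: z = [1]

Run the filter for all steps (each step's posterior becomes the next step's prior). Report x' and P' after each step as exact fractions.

step 0: x̄ = F·x = [-12, 6, -9]
step 0: P̄ = F·P·Fᵀ + Q = [51 -13 11; -13 10 -11; 11 -11 25]
step 0: y = z − H·x̄ = [-39]
step 0: S = H·P̄·Hᵀ + R = [548]
step 0: K = P̄·Hᵀ·S⁻¹ = [-83/274; 49/548; -11/137]
step 0: x' = x̄ + K·y = [-51/274, 1377/548, -804/137]
step 0: P' = (I − K·H)·P̄ = [98/137 505/274 -319/137; 505/274 3079/548 -968/137; -319/137 -968/137 2941/137]
step 1: x̄ = F·x = [5619/548, -1659/274, 4797/548]
step 1: P̄ = F·P·Fᵀ + Q = [63783/548 -10997/274 22957/548; -10997/274 2812/137 -5791/274; 22957/548 -5791/274 17203/548]
step 1: y = z − H·x̄ = [20723/548]
step 1: S = H·P̄·Hᵀ + R = [717807/548]
step 1: K = P̄·Hᵀ·S⁻¹ = [-213343/717807; 77230/717807; -80453/717807]
step 1: x' = x̄ + K·y = [-30764/31209, -61984/31209, 140915/31209]
step 1: P' = (I − K·H)·P̄ = [490234/717807 1257359/717807 -1250710/717807; 1257359/717807 3849307/717807 -3832583/717807; -1250710/717807 -3832583/717807 10722169/717807]

step 0: x' = [-51/274, 1377/548, -804/137], P' = [98/137 505/274 -319/137; 505/274 3079/548 -968/137; -319/137 -968/137 2941/137]
step 1: x' = [-30764/31209, -61984/31209, 140915/31209], P' = [490234/717807 1257359/717807 -1250710/717807; 1257359/717807 3849307/717807 -3832583/717807; -1250710/717807 -3832583/717807 10722169/717807]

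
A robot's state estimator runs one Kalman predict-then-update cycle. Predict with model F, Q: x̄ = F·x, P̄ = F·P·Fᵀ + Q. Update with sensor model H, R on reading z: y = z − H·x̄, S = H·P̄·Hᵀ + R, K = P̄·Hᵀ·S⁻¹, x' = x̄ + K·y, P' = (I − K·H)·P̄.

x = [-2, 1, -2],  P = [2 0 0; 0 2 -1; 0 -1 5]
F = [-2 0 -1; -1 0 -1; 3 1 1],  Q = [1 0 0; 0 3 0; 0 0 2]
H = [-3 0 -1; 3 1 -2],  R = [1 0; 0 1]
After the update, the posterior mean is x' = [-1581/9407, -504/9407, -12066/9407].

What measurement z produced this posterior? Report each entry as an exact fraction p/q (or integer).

x̄ = F·x = [6, 4, -7]
P̄ = F·P·Fᵀ + Q = [14 9 -16; 9 10 -10; -16 -10 25]
S = H·P̄·Hᵀ + R = [56 -141; -141 523]
K = P̄·Hᵀ·S⁻¹ = [-1895/9407 982/9407; -854/9407 795/9407; -3199/9407 -2805/9407]
x' − x̄ = [-58023/9407, -38132/9407, 53783/9407] = K·y
y = (KᵀK)⁻¹·Kᵀ·(x' − x̄) = [13, -34]
z = y + H·x̄ = [13, -34] + [-11, 36] = [2, 2]

z = [2, 2]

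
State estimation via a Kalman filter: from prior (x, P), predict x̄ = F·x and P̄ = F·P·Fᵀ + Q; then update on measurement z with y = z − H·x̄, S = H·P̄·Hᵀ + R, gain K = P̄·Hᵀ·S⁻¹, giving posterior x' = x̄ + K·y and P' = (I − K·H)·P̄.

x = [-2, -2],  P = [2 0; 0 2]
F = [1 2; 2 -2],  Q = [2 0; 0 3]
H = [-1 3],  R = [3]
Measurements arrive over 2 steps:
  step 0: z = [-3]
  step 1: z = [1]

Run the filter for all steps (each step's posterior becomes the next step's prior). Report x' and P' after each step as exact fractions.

step 0: x' = [-174/35, -183/70], P' = [324/35 104/35; 104/35 269/210]
step 1: x' = [-49955/5654, -30053/11308], P' = [56703/2827 39363/5654; 39363/5654 30947/11308]

step 0: x̄ = F·x = [-6, 0]
step 0: P̄ = F·P·Fᵀ + Q = [12 -4; -4 19]
step 0: y = z − H·x̄ = [-9]
step 0: S = H·P̄·Hᵀ + R = [210]
step 0: K = P̄·Hᵀ·S⁻¹ = [-4/35; 61/210]
step 0: x' = x̄ + K·y = [-174/35, -183/70]
step 0: P' = (I − K·H)·P̄ = [324/35 104/35; 104/35 269/210]
step 1: x̄ = F·x = [-51/5, -33/7]
step 1: P̄ = F·P·Fᵀ + Q = [424/15 58/3; 58/3 449/21]
step 1: y = z − H·x̄ = [173/35]
step 1: S = H·P̄·Hᵀ + R = [11308/105]
step 1: K = P̄·Hᵀ·S⁻¹ = [1561/5654; 4705/11308]
step 1: x' = x̄ + K·y = [-49955/5654, -30053/11308]
step 1: P' = (I − K·H)·P̄ = [56703/2827 39363/5654; 39363/5654 30947/11308]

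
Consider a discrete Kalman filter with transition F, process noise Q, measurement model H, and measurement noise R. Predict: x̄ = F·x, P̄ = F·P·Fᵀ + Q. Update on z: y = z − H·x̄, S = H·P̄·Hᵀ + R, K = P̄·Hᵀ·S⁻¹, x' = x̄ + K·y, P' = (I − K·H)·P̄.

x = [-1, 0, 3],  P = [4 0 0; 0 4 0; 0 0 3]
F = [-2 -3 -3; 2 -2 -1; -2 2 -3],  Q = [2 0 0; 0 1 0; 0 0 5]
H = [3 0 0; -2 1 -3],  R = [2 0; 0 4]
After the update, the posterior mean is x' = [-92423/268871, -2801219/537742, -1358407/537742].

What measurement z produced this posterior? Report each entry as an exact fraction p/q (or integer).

x̄ = F·x = [-7, -5, -7]
P̄ = F·P·Fᵀ + Q = [81 17 19; 17 36 -23; 19 -23 64]
S = H·P̄·Hᵀ + R = [731 -606; -606 1238]
K = P̄·Hᵀ·S⁻¹ = [89211/268871 -202/268871; 53082/268871 82807/537742; -41376/268871 -150401/537742]
x' − x̄ = [1789674/268871, -112509/537742, 2405787/537742] = K·y
y = (KᵀK)⁻¹·Kᵀ·(x' − x̄) = [20, -27]
z = y + H·x̄ = [20, -27] + [-21, 30] = [-1, 3]

z = [-1, 3]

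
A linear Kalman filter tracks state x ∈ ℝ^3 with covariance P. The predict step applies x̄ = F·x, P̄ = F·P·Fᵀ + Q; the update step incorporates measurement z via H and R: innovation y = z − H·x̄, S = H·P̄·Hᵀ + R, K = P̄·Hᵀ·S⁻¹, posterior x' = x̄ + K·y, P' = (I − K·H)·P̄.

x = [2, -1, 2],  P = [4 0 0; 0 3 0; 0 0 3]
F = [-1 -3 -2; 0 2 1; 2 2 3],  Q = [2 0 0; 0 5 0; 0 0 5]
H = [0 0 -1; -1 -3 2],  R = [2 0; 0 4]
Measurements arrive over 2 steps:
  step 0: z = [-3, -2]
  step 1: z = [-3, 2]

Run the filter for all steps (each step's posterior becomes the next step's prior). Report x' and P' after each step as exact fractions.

step 0: x̄ = F·x = [-3, 0, 8]
step 0: P̄ = F·P·Fᵀ + Q = [45 -24 -44; -24 20 21; -44 21 60]
step 0: y = z − H·x̄ = [5, -21]
step 0: S = H·P̄·Hᵀ + R = [62 -101; -101 249]
step 0: K = P̄·Hᵀ·S⁻¹ = [4795/5237 662/5237; -4623/5237 -1749/5237; -4739/5237 202/5237]
step 0: x' = x̄ + K·y = [-5638/5237, 13614/5237, 13959/5237]
step 0: P' = (I − K·H)·P̄ = [65067/5237 -28965/5237 -9590/5237; -28965/5237 18151/5237 9246/5237; -9590/5237 9246/5237 9478/5237]
step 1: x̄ = F·x = [-63122/5237, 41187/5237, 57829/5237]
step 1: P̄ = F·P·Fᵀ + Q = [175614/5237 -125064/5237 -117256/5237; -125064/5237 145251/5237 39966/5237; -117256/5237 39966/5237 208511/5237]
step 1: y = z − H·x̄ = [42118/5237, -44745/5237]
step 1: S = H·P̄·Hᵀ + R = [218985/5237 -414380/5237; -414380/5237 1576913/5237]
step 1: K = P̄·Hᵀ·S⁻¹ = [32542784/33150565 1563434/6630113; -30292914/33150565 -2562285/6630113; -29996739/33150565 165752/6630113]
step 1: x' = x̄ + K·y = [-204634764/33150565, 126550044/33150565, 117735059/33150565]
step 1: P' = (I − K·H)·P̄ = [435163578/33150565 -198867798/33150565 -65085568/33150565; -198867798/33150565 123761718/33150565 60585828/33150565; -65085568/33150565 60585828/33150565 59993478/33150565]

step 0: x' = [-5638/5237, 13614/5237, 13959/5237], P' = [65067/5237 -28965/5237 -9590/5237; -28965/5237 18151/5237 9246/5237; -9590/5237 9246/5237 9478/5237]
step 1: x' = [-204634764/33150565, 126550044/33150565, 117735059/33150565], P' = [435163578/33150565 -198867798/33150565 -65085568/33150565; -198867798/33150565 123761718/33150565 60585828/33150565; -65085568/33150565 60585828/33150565 59993478/33150565]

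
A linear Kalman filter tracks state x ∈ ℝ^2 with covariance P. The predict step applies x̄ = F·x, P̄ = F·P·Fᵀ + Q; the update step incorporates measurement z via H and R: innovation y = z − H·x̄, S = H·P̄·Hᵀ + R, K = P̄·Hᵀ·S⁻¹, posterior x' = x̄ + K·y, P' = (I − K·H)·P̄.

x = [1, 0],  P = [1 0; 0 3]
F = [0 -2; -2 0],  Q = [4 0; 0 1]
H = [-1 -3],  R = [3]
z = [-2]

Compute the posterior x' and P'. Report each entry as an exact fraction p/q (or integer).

x̄ = F·x = [0, -2]
P̄ = F·P·Fᵀ + Q = [16 0; 0 5]
y = z − H·x̄ = [-8]
S = H·P̄·Hᵀ + R = [64]
K = P̄·Hᵀ·S⁻¹ = [-1/4; -15/64]
x' = x̄ + K·y = [2, -1/8]
P' = (I − K·H)·P̄ = [12 -15/4; -15/4 95/64]

x' = [2, -1/8]
P' = [12 -15/4; -15/4 95/64]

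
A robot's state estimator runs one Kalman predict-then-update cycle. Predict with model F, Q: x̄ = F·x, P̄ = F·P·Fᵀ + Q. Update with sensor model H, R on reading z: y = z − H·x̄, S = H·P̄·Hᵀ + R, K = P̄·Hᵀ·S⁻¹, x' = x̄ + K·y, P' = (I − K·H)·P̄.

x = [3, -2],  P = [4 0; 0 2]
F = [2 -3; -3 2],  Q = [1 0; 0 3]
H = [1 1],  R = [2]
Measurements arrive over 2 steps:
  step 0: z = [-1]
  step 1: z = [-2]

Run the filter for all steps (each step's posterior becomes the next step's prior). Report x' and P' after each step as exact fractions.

step 0: x' = [12, -13], P' = [419/12 -421/12; -421/12 443/12]
step 1: x' = [2775/46, -2831/46], P' = [20420/23 -20379/23; -20379/23 20372/23]

step 0: x̄ = F·x = [12, -13]
step 0: P̄ = F·P·Fᵀ + Q = [35 -36; -36 47]
step 0: y = z − H·x̄ = [0]
step 0: S = H·P̄·Hᵀ + R = [12]
step 0: K = P̄·Hᵀ·S⁻¹ = [-1/12; 11/12]
step 0: x' = x̄ + K·y = [12, -13]
step 0: P' = (I − K·H)·P̄ = [419/12 -421/12; -421/12 443/12]
step 1: x̄ = F·x = [63, -62]
step 1: P̄ = F·P·Fᵀ + Q = [10727/12 -10645/12; -10645/12 10631/12]
step 1: y = z − H·x̄ = [-3]
step 1: S = H·P̄·Hᵀ + R = [23/3]
step 1: K = P̄·Hᵀ·S⁻¹ = [41/46; -7/46]
step 1: x' = x̄ + K·y = [2775/46, -2831/46]
step 1: P' = (I − K·H)·P̄ = [20420/23 -20379/23; -20379/23 20372/23]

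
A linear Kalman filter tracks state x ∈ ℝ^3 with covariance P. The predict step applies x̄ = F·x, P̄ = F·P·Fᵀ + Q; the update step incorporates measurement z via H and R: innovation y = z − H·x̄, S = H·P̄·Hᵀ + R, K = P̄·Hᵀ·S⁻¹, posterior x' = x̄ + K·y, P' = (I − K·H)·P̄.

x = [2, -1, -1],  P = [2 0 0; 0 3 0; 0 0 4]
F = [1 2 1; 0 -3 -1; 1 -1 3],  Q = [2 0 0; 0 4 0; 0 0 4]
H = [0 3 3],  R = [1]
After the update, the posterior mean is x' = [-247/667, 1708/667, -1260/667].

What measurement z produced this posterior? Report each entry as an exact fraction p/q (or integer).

x̄ = F·x = [-1, 4, 0]
P̄ = F·P·Fᵀ + Q = [20 -22 8; -22 35 -3; 8 -3 45]
S = H·P̄·Hᵀ + R = [667]
K = P̄·Hᵀ·S⁻¹ = [-42/667; 96/667; 126/667]
x' − x̄ = [420/667, -960/667, -1260/667] = K·y
y = (KᵀK)⁻¹·Kᵀ·(x' − x̄) = [-10]
z = y + H·x̄ = [-10] + [12] = [2]

z = [2]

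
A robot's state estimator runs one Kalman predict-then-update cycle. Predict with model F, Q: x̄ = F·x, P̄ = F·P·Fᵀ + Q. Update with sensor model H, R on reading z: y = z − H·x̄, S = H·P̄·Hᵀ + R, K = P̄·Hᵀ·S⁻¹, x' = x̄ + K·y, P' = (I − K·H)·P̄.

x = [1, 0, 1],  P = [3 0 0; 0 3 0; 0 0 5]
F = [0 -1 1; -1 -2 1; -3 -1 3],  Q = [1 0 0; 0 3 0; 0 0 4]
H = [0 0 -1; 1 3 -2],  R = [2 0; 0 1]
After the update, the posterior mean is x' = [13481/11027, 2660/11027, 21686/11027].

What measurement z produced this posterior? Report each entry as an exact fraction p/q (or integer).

x̄ = F·x = [1, 0, 0]
P̄ = F·P·Fᵀ + Q = [9 11 18; 11 23 30; 18 30 79]
S = H·P̄·Hᵀ + R = [81 50; 50 167]
K = P̄·Hᵀ·S⁻¹ = [-3306/11027 1386/11027; -6010/11027 3120/11027; -10693/11027 -100/11027]
x' − x̄ = [2454/11027, 2660/11027, 21686/11027] = K·y
y = (KᵀK)⁻¹·Kᵀ·(x' − x̄) = [-2, -3]
z = y + H·x̄ = [-2, -3] + [0, 1] = [-2, -2]

z = [-2, -2]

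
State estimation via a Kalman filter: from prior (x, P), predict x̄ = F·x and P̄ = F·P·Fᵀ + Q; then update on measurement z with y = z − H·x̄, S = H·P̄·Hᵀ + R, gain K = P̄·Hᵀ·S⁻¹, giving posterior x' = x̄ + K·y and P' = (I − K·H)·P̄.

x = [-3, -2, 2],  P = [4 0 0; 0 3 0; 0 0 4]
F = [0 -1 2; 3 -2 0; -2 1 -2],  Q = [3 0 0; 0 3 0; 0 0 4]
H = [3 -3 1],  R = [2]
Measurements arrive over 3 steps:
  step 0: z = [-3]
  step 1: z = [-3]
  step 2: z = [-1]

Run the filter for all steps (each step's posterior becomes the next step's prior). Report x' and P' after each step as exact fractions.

step 0: x̄ = F·x = [6, -5, 0]
step 0: P̄ = F·P·Fᵀ + Q = [22 6 -19; 6 51 -30; -19 -30 39]
step 0: y = z − H·x̄ = [-36]
step 0: S = H·P̄·Hᵀ + R = [656]
step 0: K = P̄·Hᵀ·S⁻¹ = [29/656; -165/656; 9/82]
step 0: x' = x̄ + K·y = [723/164, 665/164, -162/41]
step 0: P' = (I − K·H)·P̄ = [13591/656 8721/656 -1819/82; 8721/656 6231/656 -975/82; -1819/82 -975/82 1275/41]
step 1: x̄ = F·x = [-1961/164, 839/164, 515/164]
step 1: P̄ = F·P·Fᵀ + Q = [120999/656 -69813/656 -43381/656; -69813/656 44559/656 23151/656; -43381/656 23151/656 24719/656]
step 1: y = z − H·x̄ = [7393/164]
step 1: S = H·P̄·Hᵀ + R = [2373495/656]
step 1: K = P̄·Hᵀ·S⁻¹ = [105811/474699; -21331/158233; -174877/2373495]
step 1: x' = x̄ + K·y = [-906244/474699, -152089/158233, -429974/2373495]
step 1: P' = (I − K·H)·P̄ = [2222966/474699 363646/158233 -3184462/474699; 363646/158233 343797/158233 -102209/158233; -3184462/474699 -102209/158233 42817771/2373495]
step 2: x̄ = F·x = [1421387/2373495, -602066/158233, 7641053/2373495]
step 2: P̄ = F·P·Fᵀ + Q = [189681064/2373495 -6363432/158233 -107961959/2373495; -6363432/158233 4155033/158233 3372084/158233; -107961959/2373495 3372084/158233 87316639/2373495]
step 2: y = z − H·x̄ = [-41371679/2373495]
step 2: S = H·P̄·Hᵀ + R = [3126989986/2373495]
step 2: K = P̄·Hᵀ·S⁻¹ = [747435673/3126989986; -422749665/3126989986; -194156509/1563494993]
step 2: x' = x̄ + K·y = [-11155703223/3126989986, -4529165579/3126989986, 8417683152/1563494993]
step 2: P' = (I − K·H)·P̄ = [14523183065/3126989986 7374086847/3126989986 -9976208654/1563494993; 7374086847/3126989986 6814389531/3126989986 -1262295639/1563494993; -9976208654/1563494993 -1262295639/1563494993 25753426027/1563494993]

step 0: x' = [723/164, 665/164, -162/41], P' = [13591/656 8721/656 -1819/82; 8721/656 6231/656 -975/82; -1819/82 -975/82 1275/41]
step 1: x' = [-906244/474699, -152089/158233, -429974/2373495], P' = [2222966/474699 363646/158233 -3184462/474699; 363646/158233 343797/158233 -102209/158233; -3184462/474699 -102209/158233 42817771/2373495]
step 2: x' = [-11155703223/3126989986, -4529165579/3126989986, 8417683152/1563494993], P' = [14523183065/3126989986 7374086847/3126989986 -9976208654/1563494993; 7374086847/3126989986 6814389531/3126989986 -1262295639/1563494993; -9976208654/1563494993 -1262295639/1563494993 25753426027/1563494993]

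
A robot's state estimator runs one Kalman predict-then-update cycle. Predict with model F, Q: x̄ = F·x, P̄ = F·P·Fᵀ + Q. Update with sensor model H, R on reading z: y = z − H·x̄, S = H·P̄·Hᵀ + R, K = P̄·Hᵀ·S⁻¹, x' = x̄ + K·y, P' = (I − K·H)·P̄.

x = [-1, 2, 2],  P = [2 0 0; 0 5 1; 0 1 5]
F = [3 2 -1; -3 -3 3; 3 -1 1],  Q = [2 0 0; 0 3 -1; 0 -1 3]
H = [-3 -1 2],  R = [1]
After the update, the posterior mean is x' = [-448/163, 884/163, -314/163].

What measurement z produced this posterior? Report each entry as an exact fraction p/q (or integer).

z = [-1]

x̄ = F·x = [-1, 3, -3]
P̄ = F·P·Fᵀ + Q = [41 -54 6; -54 93 5; 6 5 29]
S = H·P̄·Hᵀ + R = [163]
K = P̄·Hᵀ·S⁻¹ = [-57/163; 79/163; 35/163]
x' − x̄ = [-285/163, 395/163, 175/163] = K·y
y = (KᵀK)⁻¹·Kᵀ·(x' − x̄) = [5]
z = y + H·x̄ = [5] + [-6] = [-1]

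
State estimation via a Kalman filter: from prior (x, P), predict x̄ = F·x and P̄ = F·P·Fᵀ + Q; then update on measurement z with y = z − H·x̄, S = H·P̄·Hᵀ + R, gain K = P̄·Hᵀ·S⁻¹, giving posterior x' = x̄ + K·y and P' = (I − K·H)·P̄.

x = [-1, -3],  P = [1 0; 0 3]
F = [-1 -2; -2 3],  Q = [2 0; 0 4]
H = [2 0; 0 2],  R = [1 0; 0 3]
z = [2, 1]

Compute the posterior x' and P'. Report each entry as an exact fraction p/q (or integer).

x̄ = F·x = [7, -7]
P̄ = F·P·Fᵀ + Q = [15 -16; -16 35]
y = z − H·x̄ = [-12, 15]
S = H·P̄·Hᵀ + R = [61 -64; -64 143]
K = P̄·Hᵀ·S⁻¹ = [2242/4627 -32/4627; -96/4627 2222/4627]
x' = x̄ + K·y = [715/661, 299/661]
P' = (I − K·H)·P̄ = [1121/4627 -48/4627; -48/4627 3333/4627]

x' = [715/661, 299/661]
P' = [1121/4627 -48/4627; -48/4627 3333/4627]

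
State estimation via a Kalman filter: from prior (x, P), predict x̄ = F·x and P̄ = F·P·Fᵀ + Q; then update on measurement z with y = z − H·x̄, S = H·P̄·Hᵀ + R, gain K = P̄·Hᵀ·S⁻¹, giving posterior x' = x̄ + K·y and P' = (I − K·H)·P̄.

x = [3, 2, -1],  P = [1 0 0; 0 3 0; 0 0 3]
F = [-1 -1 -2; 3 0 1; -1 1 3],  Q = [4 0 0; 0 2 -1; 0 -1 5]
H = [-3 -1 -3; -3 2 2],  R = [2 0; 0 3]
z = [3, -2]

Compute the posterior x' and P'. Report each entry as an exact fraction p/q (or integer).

x̄ = F·x = [-3, 8, -4]
P̄ = F·P·Fᵀ + Q = [20 -9 -20; -9 14 5; -20 5 36]
y = z − H·x̄ = [-10, -19]
S = H·P̄·Hᵀ + R = [136 -137; -137 771]
K = P̄·Hᵀ·S⁻¹ = [-9227/86087 -14815/86087; 7363/86087 8566/86087; -21409/86087 12051/86087]
x' = x̄ + K·y = [115494/86087, 452312/86087, -359227/86087]
P' = (I − K·H)·P̄ = [56613/86087 169738/86087 -107041/86087; 169738/86087 663154/86087 -395698/86087; -107041/86087 -395698/86087 253213/86087]

x' = [115494/86087, 452312/86087, -359227/86087]
P' = [56613/86087 169738/86087 -107041/86087; 169738/86087 663154/86087 -395698/86087; -107041/86087 -395698/86087 253213/86087]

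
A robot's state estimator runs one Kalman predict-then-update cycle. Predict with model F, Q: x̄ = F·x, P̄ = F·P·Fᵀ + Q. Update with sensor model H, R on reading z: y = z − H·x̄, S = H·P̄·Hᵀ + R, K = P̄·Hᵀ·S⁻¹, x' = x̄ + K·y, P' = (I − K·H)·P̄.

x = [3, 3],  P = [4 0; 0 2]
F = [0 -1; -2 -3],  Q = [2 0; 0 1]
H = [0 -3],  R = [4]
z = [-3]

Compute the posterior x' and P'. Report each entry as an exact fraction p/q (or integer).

x' = [-93/319, 255/319]
P' = [952/319 24/319; 24/319 140/319]

x̄ = F·x = [-3, -15]
P̄ = F·P·Fᵀ + Q = [4 6; 6 35]
y = z − H·x̄ = [-48]
S = H·P̄·Hᵀ + R = [319]
K = P̄·Hᵀ·S⁻¹ = [-18/319; -105/319]
x' = x̄ + K·y = [-93/319, 255/319]
P' = (I − K·H)·P̄ = [952/319 24/319; 24/319 140/319]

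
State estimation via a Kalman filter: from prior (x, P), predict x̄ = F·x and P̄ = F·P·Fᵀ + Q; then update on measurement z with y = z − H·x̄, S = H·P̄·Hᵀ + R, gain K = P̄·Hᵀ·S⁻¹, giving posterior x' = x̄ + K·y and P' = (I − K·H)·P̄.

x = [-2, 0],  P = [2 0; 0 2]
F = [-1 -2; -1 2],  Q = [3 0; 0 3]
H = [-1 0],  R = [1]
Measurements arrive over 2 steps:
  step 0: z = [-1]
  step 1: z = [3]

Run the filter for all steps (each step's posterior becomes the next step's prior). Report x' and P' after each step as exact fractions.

step 0: x̄ = F·x = [2, 2]
step 0: P̄ = F·P·Fᵀ + Q = [13 -6; -6 13]
step 0: y = z − H·x̄ = [1]
step 0: S = H·P̄·Hᵀ + R = [14]
step 0: K = P̄·Hᵀ·S⁻¹ = [-13/14; 3/7]
step 0: x' = x̄ + K·y = [15/14, 17/7]
step 0: P' = (I − K·H)·P̄ = [13/14 -3/7; -3/7 73/7]
step 1: x̄ = F·x = [-83/14, 53/14]
step 1: P̄ = F·P·Fᵀ + Q = [615/14 -571/14; -571/14 663/14]
step 1: y = z − H·x̄ = [-41/14]
step 1: S = H·P̄·Hᵀ + R = [629/14]
step 1: K = P̄·Hᵀ·S⁻¹ = [-615/629; 571/629]
step 1: x' = x̄ + K·y = [-1928/629, 709/629]
step 1: P' = (I − K·H)·P̄ = [615/629 -571/629; -571/629 6499/629]

step 0: x' = [15/14, 17/7], P' = [13/14 -3/7; -3/7 73/7]
step 1: x' = [-1928/629, 709/629], P' = [615/629 -571/629; -571/629 6499/629]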